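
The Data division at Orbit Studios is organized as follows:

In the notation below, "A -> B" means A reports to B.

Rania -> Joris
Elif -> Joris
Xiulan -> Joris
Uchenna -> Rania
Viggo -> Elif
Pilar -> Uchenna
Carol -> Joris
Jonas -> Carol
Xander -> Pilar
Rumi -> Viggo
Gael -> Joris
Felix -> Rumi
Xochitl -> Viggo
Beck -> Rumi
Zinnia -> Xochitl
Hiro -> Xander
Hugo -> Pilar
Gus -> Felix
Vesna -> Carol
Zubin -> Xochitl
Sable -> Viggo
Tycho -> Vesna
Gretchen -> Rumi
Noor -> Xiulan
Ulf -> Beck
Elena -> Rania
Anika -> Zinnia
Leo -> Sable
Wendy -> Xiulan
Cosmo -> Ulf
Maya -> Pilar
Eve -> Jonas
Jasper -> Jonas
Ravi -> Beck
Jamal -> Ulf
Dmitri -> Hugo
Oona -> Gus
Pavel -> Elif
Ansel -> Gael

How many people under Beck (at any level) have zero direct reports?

The people in Beck's organization with no one reporting to them are Ravi, Jamal, Cosmo. That is 3.

3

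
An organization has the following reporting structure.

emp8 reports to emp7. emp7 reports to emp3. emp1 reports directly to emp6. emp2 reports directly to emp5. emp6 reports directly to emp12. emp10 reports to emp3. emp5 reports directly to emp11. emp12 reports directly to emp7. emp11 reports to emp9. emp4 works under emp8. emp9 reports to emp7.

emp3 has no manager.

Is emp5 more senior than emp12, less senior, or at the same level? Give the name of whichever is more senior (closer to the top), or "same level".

emp12

emp5 is 4 levels below emp3; emp12 is 2. emp12 is higher.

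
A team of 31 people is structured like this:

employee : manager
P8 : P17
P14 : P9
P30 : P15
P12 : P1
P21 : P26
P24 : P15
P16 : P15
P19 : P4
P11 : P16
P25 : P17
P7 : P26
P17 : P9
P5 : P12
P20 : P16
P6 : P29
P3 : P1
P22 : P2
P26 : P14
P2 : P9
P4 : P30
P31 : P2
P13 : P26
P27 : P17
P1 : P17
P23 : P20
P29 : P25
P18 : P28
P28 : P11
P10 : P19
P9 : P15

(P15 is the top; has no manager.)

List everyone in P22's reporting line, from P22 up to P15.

P22 -> P2 -> P9 -> P15

P22 reports to P2. P2 reports to P9. P9 reports to P15. P15 is at the top.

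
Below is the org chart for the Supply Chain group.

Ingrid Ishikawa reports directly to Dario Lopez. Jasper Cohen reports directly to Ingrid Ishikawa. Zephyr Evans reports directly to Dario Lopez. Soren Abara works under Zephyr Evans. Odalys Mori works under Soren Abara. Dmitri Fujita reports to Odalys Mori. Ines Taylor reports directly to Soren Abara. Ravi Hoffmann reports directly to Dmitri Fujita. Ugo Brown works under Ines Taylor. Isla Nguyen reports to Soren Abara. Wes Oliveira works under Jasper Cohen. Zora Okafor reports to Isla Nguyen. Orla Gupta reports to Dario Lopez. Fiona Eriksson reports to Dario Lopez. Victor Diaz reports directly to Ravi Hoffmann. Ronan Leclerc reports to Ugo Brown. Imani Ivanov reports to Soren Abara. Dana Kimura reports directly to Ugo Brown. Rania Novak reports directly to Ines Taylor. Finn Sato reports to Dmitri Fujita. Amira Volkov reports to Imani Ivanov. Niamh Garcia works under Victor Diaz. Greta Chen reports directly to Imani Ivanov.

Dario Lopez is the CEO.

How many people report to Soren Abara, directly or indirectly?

Soren Abara directly manages Odalys Mori, Ines Taylor, Isla Nguyen, Imani Ivanov. Under Odalys Mori: Dmitri Fujita, Finn Sato, Ravi Hoffmann, Victor Diaz, Niamh Garcia (5). Under Ines Taylor: Rania Novak, Ugo Brown, Dana Kimura, Ronan Leclerc (4). Under Isla Nguyen: Zora Okafor (1). Under Imani Ivanov: Greta Chen, Amira Volkov (2). So Soren Abara's organization is 4 direct reports plus everyone under them: 6 + 5 + 2 + 3 = 16.

16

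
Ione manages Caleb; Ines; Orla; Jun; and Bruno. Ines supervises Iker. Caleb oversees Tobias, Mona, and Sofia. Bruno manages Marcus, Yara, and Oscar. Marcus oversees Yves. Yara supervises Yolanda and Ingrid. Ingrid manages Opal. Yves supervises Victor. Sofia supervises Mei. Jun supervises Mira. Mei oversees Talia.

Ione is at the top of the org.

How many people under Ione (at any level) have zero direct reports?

10

The people in Ione's organization with no one reporting to them are Orla, Mira, Oscar, Yolanda, Opal, Victor, Tobias, Talia, Mona, Iker. That is 10.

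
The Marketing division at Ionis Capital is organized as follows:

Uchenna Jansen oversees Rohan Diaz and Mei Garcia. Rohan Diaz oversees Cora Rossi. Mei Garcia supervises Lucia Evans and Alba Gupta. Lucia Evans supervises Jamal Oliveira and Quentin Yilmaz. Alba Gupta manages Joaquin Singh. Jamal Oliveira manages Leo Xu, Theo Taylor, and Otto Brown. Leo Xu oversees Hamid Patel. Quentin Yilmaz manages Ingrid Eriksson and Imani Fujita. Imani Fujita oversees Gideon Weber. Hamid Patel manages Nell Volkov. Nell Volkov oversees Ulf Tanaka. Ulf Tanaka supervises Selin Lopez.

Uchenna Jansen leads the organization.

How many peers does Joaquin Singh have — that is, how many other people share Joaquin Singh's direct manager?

0

Joaquin Singh reports to Alba Gupta, and Alba Gupta has no other direct reports. Joaquin Singh has 0 peers.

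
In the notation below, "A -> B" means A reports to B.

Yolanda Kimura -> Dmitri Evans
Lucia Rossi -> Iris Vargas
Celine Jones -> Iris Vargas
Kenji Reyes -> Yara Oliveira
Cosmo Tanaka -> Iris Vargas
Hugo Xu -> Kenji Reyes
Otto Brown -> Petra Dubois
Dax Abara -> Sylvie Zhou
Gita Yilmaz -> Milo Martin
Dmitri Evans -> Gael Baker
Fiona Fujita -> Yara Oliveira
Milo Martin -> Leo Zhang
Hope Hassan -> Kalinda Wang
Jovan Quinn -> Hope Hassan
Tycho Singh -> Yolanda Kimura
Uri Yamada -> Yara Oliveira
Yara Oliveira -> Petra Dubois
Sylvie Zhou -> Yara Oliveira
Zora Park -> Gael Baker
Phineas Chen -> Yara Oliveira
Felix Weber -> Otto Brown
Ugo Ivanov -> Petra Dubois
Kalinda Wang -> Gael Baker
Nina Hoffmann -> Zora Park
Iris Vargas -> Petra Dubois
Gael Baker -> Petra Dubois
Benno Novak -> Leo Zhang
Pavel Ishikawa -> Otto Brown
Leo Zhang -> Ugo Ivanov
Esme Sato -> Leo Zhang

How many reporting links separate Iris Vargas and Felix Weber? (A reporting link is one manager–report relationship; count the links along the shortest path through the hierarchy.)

Iris Vargas is 1 level below Petra Dubois, and Felix Weber is 2 levels below Petra Dubois (their lowest common manager). The shortest path runs up from Iris Vargas to Petra Dubois and back down to Felix Weber: 1 + 2 = 3 links.

3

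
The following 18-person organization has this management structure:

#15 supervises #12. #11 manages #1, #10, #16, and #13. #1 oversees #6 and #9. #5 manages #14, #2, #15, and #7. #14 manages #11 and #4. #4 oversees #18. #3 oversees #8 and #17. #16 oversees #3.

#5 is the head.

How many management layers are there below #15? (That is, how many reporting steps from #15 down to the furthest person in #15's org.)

1

The longest chain under #15 runs #15 → #12, which is 1 level below #15.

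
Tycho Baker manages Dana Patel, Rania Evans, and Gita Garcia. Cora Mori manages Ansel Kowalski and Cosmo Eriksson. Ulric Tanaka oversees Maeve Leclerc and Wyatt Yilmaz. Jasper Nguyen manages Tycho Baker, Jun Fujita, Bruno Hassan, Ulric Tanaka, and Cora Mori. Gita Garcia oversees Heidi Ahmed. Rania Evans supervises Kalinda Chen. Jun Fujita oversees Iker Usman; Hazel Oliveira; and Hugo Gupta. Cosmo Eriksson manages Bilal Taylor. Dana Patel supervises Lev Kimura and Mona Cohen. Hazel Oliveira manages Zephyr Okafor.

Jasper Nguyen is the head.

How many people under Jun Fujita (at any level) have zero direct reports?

The people in Jun Fujita's organization with no one reporting to them are Hugo Gupta, Zephyr Okafor, Iker Usman. That is 3.

3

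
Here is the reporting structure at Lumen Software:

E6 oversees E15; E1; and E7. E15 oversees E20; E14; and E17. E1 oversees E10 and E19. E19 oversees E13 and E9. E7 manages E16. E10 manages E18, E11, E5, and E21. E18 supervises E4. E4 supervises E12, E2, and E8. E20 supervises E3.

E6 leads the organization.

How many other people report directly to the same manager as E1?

2

E1 reports to E6. E6's other direct reports are E15, E7 — 2 peers.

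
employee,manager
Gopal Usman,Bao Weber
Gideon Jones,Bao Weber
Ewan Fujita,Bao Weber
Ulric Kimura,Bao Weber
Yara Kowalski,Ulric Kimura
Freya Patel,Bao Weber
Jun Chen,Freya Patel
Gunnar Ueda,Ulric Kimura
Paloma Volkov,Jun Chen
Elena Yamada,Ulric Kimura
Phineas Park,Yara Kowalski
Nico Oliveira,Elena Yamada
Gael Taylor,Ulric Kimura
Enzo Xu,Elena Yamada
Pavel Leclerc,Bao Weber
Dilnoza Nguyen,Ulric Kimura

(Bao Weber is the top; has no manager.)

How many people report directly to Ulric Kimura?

Ulric Kimura directly manages Yara Kowalski, Gunnar Ueda, Elena Yamada, Gael Taylor, Dilnoza Nguyen. That is 5 direct reports.

5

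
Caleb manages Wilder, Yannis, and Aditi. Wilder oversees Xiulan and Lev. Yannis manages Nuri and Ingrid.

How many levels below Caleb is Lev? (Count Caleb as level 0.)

2

Chain from Lev up to Caleb: Lev → Wilder → Caleb. That is 2 steps up, so Lev is 2 levels below Caleb.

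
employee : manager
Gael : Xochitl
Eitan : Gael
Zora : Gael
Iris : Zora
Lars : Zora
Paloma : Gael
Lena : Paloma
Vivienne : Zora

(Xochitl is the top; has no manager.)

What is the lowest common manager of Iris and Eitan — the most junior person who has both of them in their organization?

Gael

Iris's chain of managers is Zora, Gael, Xochitl. Eitan's chain of managers is Gael, Xochitl. The first manager that appears in both chains is Gael.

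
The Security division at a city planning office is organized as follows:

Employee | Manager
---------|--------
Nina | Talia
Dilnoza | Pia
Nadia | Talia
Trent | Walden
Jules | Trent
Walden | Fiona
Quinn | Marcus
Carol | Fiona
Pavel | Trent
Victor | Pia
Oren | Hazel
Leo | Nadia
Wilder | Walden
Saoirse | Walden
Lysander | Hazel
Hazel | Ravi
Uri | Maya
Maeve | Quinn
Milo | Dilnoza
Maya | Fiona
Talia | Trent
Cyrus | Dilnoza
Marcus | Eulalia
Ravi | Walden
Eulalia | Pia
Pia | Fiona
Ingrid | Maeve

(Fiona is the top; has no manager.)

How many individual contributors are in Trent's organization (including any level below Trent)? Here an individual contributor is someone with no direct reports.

4

The people in Trent's organization with no one reporting to them are Jules, Nina, Leo, Pavel. That is 4.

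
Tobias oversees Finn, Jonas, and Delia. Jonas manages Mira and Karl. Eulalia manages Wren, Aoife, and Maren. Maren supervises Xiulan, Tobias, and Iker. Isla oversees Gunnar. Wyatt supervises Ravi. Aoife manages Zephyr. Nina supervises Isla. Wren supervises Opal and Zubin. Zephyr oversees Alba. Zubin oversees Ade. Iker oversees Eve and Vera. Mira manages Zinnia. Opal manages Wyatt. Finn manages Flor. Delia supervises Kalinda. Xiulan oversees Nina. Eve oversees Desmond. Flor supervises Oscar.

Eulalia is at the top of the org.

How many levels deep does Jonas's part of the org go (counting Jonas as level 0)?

The longest chain under Jonas runs Jonas → Mira → Zinnia, which is 2 levels below Jonas.

2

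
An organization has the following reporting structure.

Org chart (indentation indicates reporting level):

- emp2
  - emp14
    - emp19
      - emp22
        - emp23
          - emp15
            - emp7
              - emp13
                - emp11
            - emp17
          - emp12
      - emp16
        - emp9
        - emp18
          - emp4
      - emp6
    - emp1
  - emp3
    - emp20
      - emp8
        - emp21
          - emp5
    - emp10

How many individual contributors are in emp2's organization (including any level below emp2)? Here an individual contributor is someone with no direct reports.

The people in emp2's organization with no one reporting to them are emp10, emp5, emp1, emp6, emp4, emp9, emp12, emp17, emp11. That is 9.

9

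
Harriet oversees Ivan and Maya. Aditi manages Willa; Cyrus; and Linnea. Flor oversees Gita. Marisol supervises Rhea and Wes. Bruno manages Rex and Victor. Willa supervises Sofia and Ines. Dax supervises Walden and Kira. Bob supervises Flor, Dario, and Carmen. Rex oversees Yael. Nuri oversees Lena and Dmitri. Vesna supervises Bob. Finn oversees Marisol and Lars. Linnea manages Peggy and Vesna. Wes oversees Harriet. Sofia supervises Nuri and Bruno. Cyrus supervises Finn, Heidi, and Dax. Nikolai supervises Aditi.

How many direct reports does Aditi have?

3

Aditi directly manages Willa, Cyrus, Linnea. That is 3 direct reports.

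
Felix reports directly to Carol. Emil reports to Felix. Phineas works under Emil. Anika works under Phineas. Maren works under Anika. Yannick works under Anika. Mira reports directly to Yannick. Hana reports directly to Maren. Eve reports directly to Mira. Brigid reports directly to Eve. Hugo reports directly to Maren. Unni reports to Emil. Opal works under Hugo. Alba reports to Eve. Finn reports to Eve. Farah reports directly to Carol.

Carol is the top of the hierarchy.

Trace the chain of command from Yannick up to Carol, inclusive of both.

Yannick reports to Anika. Anika reports to Phineas. Phineas reports to Emil. Emil reports to Felix. Felix reports to Carol. Carol is at the top.

Yannick -> Anika -> Phineas -> Emil -> Felix -> Carol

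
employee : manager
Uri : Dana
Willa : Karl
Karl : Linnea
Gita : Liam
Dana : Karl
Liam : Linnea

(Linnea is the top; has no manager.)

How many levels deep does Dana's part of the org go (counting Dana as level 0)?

The longest chain under Dana runs Dana → Uri, which is 1 level below Dana.

1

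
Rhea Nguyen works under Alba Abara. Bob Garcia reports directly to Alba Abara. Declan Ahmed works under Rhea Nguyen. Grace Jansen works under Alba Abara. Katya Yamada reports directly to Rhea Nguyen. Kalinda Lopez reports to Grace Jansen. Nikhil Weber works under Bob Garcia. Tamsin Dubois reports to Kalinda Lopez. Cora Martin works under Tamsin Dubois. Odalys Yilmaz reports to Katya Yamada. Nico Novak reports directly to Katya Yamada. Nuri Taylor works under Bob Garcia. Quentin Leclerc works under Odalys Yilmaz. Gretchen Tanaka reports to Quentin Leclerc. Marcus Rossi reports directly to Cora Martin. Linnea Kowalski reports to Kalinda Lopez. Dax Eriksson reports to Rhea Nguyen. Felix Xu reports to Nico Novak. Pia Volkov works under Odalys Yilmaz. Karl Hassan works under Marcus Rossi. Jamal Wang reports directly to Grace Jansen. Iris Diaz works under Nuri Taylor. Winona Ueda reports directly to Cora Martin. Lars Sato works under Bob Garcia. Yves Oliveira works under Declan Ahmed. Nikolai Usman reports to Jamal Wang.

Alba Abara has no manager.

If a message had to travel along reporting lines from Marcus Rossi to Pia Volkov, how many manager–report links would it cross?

Marcus Rossi is 5 levels below Alba Abara, and Pia Volkov is 4 levels below Alba Abara (their lowest common manager). The shortest path runs up from Marcus Rossi to Alba Abara and back down to Pia Volkov: 5 + 4 = 9 links.

9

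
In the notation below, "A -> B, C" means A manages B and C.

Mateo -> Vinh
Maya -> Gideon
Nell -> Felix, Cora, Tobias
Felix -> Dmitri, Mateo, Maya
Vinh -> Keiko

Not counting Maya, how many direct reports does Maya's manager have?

2

Maya reports to Felix. Felix's other direct reports are Dmitri, Mateo — 2 peers.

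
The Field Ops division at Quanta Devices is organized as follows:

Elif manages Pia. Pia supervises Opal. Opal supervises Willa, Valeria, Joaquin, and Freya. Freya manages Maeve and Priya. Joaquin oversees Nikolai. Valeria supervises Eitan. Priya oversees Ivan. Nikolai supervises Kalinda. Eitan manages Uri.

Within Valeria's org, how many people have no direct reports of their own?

The only person in Valeria's organization with no one reporting to them is Uri. That is 1.

1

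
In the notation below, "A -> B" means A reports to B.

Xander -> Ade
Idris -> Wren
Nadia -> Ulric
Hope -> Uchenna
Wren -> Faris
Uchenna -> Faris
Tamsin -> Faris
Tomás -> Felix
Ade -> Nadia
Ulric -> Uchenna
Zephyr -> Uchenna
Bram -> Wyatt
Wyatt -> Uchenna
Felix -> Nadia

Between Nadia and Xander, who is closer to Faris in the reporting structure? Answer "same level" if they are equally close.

Nadia is 3 levels below Faris; Xander is 5. Nadia is higher.

Nadia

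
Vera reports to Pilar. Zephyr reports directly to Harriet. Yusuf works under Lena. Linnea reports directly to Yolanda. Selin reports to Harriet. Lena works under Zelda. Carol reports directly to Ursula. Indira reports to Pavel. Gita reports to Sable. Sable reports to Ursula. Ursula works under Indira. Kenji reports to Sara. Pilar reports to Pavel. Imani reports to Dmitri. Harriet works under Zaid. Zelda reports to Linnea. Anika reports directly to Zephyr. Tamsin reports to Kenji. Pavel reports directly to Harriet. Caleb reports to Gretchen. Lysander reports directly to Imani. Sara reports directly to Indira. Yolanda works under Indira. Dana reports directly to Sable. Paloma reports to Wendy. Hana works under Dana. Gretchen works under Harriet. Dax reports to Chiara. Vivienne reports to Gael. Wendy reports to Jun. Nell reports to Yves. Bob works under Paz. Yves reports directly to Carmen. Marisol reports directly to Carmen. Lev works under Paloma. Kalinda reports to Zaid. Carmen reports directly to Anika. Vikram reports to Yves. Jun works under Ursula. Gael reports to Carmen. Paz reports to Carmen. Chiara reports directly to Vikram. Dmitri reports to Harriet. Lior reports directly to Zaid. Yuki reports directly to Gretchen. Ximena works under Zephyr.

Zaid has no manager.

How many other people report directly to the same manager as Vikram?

1

Vikram reports to Yves. Yves's other direct reports are Nell — 1 peer.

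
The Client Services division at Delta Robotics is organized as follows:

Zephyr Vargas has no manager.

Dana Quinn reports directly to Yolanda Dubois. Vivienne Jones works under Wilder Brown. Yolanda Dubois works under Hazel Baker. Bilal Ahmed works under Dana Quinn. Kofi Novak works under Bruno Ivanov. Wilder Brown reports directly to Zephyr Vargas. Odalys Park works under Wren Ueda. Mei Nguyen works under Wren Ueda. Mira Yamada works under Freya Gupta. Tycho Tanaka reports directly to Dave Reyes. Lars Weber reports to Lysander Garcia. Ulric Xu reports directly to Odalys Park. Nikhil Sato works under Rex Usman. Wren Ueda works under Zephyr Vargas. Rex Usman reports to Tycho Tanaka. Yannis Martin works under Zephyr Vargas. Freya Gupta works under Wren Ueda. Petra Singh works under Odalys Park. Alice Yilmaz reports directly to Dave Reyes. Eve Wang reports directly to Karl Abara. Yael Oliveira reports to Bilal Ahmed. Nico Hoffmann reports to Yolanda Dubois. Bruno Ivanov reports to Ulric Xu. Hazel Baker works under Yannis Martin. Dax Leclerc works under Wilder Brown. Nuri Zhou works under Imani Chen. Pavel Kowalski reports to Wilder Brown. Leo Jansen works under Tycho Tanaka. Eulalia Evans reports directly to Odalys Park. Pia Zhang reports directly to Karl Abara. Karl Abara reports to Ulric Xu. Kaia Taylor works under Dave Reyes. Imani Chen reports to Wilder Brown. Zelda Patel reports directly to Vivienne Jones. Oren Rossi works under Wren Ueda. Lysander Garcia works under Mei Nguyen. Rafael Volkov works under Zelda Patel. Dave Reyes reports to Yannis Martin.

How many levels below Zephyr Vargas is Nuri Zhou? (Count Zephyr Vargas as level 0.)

3

Chain from Nuri Zhou up to Zephyr Vargas: Nuri Zhou → Imani Chen → Wilder Brown → Zephyr Vargas. That is 3 steps up, so Nuri Zhou is 3 levels below Zephyr Vargas.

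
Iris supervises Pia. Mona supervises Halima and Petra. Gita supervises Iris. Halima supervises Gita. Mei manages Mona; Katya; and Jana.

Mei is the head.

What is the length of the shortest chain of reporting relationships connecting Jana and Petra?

Jana is 1 level below Mei, and Petra is 2 levels below Mei (their lowest common manager). The shortest path runs up from Jana to Mei and back down to Petra: 1 + 2 = 3 links.

3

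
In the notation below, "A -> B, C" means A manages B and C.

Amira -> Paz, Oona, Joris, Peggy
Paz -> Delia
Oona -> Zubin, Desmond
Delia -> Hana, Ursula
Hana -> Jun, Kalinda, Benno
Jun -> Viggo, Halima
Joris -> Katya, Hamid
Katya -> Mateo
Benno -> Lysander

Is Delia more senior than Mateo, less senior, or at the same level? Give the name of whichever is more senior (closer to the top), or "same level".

Delia is 2 levels below Amira; Mateo is 3. Delia is higher.

Delia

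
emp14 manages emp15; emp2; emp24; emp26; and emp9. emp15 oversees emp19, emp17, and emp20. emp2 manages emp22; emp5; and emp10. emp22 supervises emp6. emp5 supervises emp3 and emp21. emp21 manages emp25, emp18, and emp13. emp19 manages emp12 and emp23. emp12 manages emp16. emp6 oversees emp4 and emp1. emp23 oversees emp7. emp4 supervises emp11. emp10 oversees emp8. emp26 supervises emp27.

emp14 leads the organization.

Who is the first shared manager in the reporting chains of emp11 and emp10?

emp2

emp11's chain of managers is emp4, emp6, emp22, emp2, emp14. emp10's chain of managers is emp2, emp14. The first manager that appears in both chains is emp2.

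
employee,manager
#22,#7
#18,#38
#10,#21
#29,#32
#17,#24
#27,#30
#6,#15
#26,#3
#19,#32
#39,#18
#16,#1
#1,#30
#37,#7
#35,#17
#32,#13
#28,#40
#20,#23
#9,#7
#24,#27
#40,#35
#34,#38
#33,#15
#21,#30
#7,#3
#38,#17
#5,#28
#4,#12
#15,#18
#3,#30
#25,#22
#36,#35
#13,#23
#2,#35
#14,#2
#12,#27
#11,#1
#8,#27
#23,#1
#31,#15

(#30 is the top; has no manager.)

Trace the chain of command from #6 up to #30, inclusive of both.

#6 -> #15 -> #18 -> #38 -> #17 -> #24 -> #27 -> #30

#6 reports to #15. #15 reports to #18. #18 reports to #38. #38 reports to #17. #17 reports to #24. #24 reports to #27. #27 reports to #30. #30 is at the top.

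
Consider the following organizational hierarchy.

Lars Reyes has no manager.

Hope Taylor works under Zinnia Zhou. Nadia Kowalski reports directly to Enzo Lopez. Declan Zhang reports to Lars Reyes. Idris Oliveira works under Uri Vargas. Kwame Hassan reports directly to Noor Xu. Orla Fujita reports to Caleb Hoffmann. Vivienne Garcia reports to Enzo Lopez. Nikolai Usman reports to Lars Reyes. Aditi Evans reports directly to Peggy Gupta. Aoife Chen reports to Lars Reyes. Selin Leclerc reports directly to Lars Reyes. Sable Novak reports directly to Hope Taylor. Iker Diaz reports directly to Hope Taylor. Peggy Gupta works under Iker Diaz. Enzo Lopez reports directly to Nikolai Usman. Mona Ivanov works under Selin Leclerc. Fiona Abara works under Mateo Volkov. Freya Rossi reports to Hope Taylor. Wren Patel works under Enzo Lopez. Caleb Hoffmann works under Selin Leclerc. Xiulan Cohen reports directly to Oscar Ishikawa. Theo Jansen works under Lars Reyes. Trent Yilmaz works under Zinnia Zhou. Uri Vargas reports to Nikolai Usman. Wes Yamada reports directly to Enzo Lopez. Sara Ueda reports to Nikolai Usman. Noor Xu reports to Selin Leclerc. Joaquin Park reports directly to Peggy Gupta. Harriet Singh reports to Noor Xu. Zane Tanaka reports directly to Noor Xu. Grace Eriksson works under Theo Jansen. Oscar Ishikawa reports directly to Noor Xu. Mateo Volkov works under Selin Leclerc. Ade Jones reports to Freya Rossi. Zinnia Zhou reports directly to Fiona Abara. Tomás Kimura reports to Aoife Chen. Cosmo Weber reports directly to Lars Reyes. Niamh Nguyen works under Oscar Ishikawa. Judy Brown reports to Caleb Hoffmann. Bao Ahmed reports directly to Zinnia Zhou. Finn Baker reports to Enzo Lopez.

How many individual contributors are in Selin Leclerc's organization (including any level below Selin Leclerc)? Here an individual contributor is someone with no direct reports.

14

The people in Selin Leclerc's organization with no one reporting to them are Mona Ivanov, Orla Fujita, Judy Brown, Trent Yilmaz, Bao Ahmed, Ade Jones, Sable Novak, Joaquin Park, Aditi Evans, Harriet Singh, Niamh Nguyen, Xiulan Cohen, Kwame Hassan, Zane Tanaka. That is 14.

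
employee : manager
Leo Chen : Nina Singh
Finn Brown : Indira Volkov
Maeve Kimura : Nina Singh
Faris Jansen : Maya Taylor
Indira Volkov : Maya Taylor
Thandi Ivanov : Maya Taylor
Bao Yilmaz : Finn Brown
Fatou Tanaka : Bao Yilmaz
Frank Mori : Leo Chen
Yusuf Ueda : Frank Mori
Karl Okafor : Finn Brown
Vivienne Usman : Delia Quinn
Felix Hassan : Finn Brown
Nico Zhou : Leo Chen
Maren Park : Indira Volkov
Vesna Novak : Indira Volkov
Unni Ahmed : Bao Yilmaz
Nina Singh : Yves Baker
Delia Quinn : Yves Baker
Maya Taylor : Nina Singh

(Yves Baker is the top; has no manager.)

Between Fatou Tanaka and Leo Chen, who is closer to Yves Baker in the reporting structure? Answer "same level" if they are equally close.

Fatou Tanaka is 6 levels below Yves Baker; Leo Chen is 2. Leo Chen is higher.

Leo Chen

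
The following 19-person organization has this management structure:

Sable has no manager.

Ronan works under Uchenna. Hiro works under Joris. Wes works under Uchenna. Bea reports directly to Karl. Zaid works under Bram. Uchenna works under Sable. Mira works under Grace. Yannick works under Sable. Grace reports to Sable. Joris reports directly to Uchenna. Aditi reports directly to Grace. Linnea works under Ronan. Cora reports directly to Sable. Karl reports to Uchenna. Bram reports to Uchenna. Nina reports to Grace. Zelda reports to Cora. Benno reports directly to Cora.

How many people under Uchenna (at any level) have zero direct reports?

5

The people in Uchenna's organization with no one reporting to them are Linnea, Hiro, Bea, Zaid, Wes. That is 5.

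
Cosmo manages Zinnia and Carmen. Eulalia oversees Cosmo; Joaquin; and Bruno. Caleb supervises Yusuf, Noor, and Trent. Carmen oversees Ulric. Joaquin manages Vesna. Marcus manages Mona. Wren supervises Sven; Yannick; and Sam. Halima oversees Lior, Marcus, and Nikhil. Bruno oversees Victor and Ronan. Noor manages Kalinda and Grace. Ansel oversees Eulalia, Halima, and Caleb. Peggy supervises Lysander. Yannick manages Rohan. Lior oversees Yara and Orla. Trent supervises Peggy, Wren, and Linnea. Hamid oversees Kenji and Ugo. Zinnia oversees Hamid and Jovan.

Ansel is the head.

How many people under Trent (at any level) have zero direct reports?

5

The people in Trent's organization with no one reporting to them are Linnea, Sam, Rohan, Sven, Lysander. That is 5.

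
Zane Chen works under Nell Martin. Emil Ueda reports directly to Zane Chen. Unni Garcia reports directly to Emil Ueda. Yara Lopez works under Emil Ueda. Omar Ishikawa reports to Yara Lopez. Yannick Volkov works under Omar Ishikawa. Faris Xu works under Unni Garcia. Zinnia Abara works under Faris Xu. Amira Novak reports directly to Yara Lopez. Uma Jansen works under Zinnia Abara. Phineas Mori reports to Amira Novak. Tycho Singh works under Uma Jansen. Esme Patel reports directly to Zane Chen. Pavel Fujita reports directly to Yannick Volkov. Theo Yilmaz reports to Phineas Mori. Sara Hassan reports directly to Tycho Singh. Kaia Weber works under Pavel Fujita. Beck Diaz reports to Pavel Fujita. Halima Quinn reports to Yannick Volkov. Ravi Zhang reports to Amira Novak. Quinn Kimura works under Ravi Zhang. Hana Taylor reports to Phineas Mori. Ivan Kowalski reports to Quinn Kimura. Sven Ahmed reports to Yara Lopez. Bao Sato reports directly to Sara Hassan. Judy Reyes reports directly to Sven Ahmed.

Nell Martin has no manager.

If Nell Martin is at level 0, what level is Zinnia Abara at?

Chain from Zinnia Abara up to Nell Martin: Zinnia Abara → Faris Xu → Unni Garcia → Emil Ueda → Zane Chen → Nell Martin. That is 5 steps up, so Zinnia Abara is 5 levels below Nell Martin.

5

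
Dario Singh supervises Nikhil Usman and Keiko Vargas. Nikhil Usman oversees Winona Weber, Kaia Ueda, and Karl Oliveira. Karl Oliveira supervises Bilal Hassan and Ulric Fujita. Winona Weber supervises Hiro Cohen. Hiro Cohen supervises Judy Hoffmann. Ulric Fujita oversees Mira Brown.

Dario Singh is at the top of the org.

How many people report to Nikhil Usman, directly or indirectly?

8

Nikhil Usman directly manages Karl Oliveira, Winona Weber, Kaia Ueda. Under Karl Oliveira: Ulric Fujita, Mira Brown, Bilal Hassan (3). Under Winona Weber: Hiro Cohen, Judy Hoffmann (2). Kaia Ueda has no reports. So Nikhil Usman's organization is 3 direct reports plus everyone under them: 4 + 3 + 1 = 8.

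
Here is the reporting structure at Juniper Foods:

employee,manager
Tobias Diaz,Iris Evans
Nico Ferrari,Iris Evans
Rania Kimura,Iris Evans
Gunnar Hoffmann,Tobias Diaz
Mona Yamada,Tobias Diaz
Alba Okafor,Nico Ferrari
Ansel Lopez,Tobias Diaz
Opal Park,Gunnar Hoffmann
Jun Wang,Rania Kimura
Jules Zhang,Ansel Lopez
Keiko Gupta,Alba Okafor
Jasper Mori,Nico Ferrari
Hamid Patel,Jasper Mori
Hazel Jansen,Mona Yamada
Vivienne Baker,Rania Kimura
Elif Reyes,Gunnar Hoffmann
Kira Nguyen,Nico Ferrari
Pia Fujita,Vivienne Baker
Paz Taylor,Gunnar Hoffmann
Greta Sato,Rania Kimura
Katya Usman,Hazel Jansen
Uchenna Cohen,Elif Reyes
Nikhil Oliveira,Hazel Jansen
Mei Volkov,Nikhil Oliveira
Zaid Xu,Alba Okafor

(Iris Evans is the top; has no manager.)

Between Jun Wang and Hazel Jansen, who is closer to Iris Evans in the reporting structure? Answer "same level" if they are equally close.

Jun Wang is 2 levels below Iris Evans; Hazel Jansen is 3. Jun Wang is higher.

Jun Wang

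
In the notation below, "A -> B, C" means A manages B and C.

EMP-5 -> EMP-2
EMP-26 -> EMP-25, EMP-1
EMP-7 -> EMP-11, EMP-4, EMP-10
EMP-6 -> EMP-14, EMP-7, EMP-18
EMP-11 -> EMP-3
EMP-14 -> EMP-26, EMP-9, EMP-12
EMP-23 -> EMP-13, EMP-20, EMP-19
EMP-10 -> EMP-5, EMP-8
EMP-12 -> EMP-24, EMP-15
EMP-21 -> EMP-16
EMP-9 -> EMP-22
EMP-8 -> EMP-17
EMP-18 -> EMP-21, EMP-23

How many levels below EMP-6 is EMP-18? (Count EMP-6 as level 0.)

1

Chain from EMP-18 up to EMP-6: EMP-18 → EMP-6. That is 1 step up, so EMP-18 is 1 level below EMP-6.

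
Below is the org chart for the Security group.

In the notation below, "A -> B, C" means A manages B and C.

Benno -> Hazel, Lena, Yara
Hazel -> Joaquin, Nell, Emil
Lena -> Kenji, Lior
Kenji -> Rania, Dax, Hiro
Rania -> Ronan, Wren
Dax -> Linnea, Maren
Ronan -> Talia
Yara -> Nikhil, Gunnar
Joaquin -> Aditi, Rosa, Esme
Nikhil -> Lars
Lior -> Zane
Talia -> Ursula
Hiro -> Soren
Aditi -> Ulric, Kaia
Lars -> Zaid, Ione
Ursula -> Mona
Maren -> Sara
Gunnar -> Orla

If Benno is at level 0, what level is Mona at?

Chain from Mona up to Benno: Mona → Ursula → Talia → Ronan → Rania → Kenji → Lena → Benno. That is 7 steps up, so Mona is 7 levels below Benno.

7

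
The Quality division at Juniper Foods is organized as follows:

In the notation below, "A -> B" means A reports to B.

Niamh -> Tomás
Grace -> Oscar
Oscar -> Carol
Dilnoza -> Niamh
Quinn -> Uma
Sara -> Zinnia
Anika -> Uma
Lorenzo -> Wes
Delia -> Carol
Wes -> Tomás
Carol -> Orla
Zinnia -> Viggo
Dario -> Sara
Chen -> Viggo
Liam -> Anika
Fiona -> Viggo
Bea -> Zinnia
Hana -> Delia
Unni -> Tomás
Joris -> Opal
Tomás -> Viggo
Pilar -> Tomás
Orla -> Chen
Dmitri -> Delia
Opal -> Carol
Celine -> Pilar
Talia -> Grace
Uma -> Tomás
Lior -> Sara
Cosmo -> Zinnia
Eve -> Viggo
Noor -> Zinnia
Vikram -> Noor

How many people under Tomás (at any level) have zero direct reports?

The people in Tomás's organization with no one reporting to them are Unni, Celine, Quinn, Liam, Dilnoza, Lorenzo. That is 6.

6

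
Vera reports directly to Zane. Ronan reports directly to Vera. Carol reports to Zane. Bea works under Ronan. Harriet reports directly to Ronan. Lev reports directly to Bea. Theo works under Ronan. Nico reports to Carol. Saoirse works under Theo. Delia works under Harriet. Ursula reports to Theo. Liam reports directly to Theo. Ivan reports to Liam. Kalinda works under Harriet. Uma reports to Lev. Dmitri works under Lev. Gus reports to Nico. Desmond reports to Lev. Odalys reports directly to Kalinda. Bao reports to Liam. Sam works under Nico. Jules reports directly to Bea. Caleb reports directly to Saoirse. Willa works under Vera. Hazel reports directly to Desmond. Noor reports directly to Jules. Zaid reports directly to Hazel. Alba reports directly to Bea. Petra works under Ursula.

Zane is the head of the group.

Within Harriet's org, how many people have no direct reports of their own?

2

The people in Harriet's organization with no one reporting to them are Odalys, Delia. That is 2.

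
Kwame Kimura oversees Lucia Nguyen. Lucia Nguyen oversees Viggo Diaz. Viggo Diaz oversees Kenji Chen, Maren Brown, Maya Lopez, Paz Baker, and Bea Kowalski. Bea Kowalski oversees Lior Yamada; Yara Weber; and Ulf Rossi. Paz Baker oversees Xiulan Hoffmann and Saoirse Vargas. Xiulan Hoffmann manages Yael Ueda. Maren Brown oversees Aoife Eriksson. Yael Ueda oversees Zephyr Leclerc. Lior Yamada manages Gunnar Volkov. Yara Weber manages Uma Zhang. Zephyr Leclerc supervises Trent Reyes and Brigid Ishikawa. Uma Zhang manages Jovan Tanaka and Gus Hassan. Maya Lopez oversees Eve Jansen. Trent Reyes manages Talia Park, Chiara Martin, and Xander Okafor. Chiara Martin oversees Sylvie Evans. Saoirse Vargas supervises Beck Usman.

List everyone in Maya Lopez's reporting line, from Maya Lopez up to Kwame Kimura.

Maya Lopez -> Viggo Diaz -> Lucia Nguyen -> Kwame Kimura

Maya Lopez reports to Viggo Diaz. Viggo Diaz reports to Lucia Nguyen. Lucia Nguyen reports to Kwame Kimura. Kwame Kimura is at the top.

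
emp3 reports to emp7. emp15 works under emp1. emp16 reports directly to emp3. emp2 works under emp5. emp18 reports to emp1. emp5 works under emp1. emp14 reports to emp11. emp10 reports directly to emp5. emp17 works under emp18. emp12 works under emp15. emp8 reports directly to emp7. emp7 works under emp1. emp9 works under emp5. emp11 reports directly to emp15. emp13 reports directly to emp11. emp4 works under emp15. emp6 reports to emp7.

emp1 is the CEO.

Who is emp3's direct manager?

emp3 reports directly to emp7.

emp7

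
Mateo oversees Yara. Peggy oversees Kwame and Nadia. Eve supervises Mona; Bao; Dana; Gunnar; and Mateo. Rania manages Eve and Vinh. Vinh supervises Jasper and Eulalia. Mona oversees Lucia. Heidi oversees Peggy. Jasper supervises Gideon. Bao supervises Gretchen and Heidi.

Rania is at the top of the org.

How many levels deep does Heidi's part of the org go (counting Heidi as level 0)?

2

The longest chain under Heidi runs Heidi → Peggy → Nadia, which is 2 levels below Heidi.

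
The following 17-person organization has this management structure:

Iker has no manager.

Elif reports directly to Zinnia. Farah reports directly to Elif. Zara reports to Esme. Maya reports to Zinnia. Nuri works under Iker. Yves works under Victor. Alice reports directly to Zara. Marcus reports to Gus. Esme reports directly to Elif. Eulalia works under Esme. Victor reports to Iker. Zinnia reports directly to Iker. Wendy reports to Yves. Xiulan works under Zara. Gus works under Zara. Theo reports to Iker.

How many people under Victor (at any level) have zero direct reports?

The only person in Victor's organization with no one reporting to them is Wendy. That is 1.

1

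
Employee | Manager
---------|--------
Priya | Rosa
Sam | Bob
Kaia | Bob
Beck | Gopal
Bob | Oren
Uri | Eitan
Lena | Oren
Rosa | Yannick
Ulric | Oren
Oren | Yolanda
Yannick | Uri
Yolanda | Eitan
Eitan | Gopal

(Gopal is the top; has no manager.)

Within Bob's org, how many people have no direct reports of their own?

The people in Bob's organization with no one reporting to them are Sam, Kaia. That is 2.

2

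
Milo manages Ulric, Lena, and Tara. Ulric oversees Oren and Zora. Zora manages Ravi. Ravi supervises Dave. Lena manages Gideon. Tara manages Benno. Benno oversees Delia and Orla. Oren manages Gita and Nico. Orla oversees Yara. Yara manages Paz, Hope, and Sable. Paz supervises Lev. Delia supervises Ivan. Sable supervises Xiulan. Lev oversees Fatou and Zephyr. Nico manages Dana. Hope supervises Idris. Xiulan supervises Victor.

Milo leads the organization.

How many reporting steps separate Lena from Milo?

1

Chain from Lena up to Milo: Lena → Milo. That is 1 step up, so Lena is 1 level below Milo.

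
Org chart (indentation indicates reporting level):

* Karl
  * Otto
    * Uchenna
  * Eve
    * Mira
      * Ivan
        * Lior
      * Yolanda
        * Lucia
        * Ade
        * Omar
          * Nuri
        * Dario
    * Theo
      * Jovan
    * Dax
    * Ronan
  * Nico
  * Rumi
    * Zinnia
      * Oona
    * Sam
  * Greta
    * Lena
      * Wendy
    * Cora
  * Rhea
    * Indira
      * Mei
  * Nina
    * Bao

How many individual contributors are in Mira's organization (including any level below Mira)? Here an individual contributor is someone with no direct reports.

The people in Mira's organization with no one reporting to them are Dario, Nuri, Ade, Lucia, Lior. That is 5.

5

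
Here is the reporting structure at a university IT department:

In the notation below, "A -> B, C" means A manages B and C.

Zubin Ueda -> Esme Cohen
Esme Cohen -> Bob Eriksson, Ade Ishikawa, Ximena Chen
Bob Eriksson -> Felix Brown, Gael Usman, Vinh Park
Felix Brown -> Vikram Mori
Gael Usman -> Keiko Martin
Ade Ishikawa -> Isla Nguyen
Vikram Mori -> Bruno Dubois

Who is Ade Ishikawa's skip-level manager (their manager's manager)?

Zubin Ueda

Ade Ishikawa reports to Esme Cohen, and Esme Cohen reports to Zubin Ueda. So Ade Ishikawa's skip-level manager is Zubin Ueda.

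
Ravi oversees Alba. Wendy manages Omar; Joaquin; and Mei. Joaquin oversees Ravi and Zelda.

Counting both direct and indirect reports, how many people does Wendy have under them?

6

Wendy directly manages Omar, Joaquin, Mei. Omar has no reports. Under Joaquin: Ravi, Alba, Zelda (3). Mei has no reports. So Wendy's organization is 3 direct reports plus everyone under them: 1 + 4 + 1 = 6.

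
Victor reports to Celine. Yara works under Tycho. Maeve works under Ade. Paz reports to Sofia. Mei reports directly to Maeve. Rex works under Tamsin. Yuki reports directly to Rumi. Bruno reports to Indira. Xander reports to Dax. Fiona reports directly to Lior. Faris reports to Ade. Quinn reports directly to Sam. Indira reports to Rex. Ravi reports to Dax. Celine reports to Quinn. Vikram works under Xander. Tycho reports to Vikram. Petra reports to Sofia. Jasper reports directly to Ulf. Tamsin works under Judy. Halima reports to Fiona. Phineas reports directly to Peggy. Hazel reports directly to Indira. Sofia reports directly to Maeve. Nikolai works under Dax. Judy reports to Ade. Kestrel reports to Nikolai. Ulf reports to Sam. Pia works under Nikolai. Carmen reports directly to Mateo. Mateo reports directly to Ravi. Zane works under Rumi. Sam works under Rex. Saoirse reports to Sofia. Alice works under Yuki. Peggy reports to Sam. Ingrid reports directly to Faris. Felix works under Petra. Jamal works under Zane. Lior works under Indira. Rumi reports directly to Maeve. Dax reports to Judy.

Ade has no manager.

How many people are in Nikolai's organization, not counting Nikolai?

2

Nikolai directly manages Kestrel, Pia. Kestrel has no reports. Pia has no reports. So Nikolai's organization is 2 direct reports plus everyone under them: 1 + 1 = 2.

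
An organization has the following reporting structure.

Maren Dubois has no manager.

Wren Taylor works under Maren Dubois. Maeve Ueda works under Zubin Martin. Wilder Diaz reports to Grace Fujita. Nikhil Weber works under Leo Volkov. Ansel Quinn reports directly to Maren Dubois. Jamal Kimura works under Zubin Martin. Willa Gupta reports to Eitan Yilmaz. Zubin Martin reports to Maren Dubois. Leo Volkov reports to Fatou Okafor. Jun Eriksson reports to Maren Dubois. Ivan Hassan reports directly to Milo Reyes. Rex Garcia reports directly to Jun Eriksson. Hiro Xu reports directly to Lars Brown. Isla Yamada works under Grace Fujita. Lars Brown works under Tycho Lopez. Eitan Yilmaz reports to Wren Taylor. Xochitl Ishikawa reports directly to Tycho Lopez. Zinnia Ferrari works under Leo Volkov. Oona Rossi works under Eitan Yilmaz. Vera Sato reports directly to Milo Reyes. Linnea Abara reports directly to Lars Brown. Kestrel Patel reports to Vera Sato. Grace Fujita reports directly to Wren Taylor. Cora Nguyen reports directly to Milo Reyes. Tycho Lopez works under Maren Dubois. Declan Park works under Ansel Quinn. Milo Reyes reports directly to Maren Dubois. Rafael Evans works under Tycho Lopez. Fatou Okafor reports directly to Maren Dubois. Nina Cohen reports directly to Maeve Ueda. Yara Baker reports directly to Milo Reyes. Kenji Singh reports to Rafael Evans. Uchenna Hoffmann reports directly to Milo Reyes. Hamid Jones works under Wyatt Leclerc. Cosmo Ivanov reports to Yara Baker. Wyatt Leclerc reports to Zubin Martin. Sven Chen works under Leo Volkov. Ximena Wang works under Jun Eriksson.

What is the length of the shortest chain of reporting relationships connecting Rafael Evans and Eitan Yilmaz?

4

Rafael Evans is 2 levels below Maren Dubois, and Eitan Yilmaz is 2 levels below Maren Dubois (their lowest common manager). The shortest path runs up from Rafael Evans to Maren Dubois and back down to Eitan Yilmaz: 2 + 2 = 4 links.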